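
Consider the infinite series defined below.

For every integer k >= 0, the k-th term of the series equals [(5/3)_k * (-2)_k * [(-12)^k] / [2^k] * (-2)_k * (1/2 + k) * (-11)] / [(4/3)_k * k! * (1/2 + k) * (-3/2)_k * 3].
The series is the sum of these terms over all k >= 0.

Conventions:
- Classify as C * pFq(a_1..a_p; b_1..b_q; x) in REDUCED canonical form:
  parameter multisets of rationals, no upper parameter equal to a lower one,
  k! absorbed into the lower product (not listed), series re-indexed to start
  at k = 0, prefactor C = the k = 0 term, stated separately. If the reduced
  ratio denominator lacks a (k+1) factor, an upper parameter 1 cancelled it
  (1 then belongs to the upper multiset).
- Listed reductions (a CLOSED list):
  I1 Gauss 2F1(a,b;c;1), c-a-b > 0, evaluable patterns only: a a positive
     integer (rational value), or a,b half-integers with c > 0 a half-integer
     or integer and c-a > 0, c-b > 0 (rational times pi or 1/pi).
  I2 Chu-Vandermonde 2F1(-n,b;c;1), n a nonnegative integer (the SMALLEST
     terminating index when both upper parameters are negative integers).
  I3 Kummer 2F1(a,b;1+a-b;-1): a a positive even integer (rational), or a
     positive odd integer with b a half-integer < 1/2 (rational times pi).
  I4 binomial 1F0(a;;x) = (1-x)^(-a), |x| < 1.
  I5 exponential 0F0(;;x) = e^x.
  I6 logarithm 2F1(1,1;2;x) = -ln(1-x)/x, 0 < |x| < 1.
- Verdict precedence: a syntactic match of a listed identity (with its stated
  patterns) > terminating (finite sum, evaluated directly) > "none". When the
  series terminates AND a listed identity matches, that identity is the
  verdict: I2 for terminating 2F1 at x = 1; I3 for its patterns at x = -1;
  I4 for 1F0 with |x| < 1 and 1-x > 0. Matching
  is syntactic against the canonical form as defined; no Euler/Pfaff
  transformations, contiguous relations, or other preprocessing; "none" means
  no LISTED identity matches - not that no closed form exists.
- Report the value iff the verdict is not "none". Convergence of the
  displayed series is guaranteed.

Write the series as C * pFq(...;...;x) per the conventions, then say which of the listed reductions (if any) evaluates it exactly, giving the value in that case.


Key observation: t_0 = -11/3 here, and the factor k + 1/2 cancels (top and bottom), leaving prefactor -11/3.
Term ratio: r(k) = (-6) * (k-2) (k-2) (k+5/3) / [(k-3/2) (k+4/3) (k+1)] - rational; roots negated = parameters, x = (-6), C = -11/3.

Reduced: x = -6, 3F2, upper = {-2, -2, 5/3}, lower = {-3/2, 4/3}, C = -11/3. Verdict: terminating at k = 2: the factor (-2)_k kills every later term; summing the 3 survivors is exact. Value: -4059/7.


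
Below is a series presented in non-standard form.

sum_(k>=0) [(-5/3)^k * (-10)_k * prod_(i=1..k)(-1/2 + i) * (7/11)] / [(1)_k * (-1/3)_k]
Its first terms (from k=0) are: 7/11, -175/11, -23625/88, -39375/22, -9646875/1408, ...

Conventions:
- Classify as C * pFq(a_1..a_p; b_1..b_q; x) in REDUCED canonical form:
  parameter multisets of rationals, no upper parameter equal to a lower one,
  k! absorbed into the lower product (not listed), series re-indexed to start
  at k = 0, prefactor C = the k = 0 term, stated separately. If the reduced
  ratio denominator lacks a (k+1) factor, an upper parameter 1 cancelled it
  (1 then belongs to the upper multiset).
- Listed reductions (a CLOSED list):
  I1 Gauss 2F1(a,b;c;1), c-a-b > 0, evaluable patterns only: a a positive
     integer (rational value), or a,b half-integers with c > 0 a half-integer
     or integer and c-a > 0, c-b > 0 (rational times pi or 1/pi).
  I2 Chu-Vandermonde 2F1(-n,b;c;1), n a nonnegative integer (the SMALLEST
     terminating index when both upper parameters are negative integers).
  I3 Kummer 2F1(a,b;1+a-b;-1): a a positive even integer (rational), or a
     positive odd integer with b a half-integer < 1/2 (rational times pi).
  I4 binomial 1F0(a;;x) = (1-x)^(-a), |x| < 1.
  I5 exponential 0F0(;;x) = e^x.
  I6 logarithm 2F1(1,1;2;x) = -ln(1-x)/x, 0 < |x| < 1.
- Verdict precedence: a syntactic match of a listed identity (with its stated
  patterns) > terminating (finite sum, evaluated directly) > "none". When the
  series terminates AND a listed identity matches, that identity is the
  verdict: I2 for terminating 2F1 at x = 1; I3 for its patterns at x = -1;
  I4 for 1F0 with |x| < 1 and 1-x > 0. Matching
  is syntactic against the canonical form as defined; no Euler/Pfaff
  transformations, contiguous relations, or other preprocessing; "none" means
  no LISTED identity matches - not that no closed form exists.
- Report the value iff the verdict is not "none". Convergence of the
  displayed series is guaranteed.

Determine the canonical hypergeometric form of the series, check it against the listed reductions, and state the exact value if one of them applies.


Reduced: x = -5/3, 2F1, upper = {-10, 1/2}, lower = {-1/3}, C = 7/11. Verdict: terminating (-10 upstairs). 11 nonzero terms in all; added directly. Its exact value is -1423254225679167/12402294784.

Key observation: with t_0 = 7/11, (1)_k (C = 7/11, x = -5/3) is k! itself.
Consecutive-term ratio: r(k) = (-5/3) * (k-10) (k+1/2) / [(k-1/3) (k+1)] - rational in k, leading ratio (-5/3); with t_0 = 7/11, classification follows.


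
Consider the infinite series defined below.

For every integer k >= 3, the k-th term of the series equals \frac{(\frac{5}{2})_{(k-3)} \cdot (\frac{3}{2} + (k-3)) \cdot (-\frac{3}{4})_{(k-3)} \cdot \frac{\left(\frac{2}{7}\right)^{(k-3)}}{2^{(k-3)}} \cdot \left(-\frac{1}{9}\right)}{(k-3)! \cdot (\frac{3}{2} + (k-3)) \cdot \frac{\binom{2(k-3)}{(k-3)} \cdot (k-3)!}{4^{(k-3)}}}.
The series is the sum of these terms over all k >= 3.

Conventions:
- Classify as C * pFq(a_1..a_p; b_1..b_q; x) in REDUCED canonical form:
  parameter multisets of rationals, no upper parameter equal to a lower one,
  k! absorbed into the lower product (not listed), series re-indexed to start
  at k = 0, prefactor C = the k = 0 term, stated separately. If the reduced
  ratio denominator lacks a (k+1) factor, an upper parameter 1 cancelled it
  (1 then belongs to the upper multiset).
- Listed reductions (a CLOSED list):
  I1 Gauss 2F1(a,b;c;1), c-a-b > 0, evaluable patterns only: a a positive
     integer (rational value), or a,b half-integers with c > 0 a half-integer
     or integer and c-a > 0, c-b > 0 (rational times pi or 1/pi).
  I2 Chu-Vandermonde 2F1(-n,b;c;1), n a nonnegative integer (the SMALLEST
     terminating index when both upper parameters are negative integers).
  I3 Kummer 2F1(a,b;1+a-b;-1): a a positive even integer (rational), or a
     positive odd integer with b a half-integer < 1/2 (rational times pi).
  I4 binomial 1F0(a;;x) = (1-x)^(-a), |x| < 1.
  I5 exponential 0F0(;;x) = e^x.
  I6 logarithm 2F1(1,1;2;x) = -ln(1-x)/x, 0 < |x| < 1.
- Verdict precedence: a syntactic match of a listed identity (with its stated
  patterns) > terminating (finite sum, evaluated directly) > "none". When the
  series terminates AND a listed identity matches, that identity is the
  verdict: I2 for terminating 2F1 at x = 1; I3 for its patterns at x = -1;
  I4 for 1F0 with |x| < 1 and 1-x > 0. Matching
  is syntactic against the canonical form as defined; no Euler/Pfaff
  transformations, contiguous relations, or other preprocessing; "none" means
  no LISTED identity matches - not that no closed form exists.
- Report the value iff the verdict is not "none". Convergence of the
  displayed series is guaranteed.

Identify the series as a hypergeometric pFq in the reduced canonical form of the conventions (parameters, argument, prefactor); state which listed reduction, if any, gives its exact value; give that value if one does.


This is -\frac{1}{9} * 2F1(-\frac{3}{4}, \frac{5}{2}; \frac{1}{2}; \frac{1}{7}) in reduced canonical form. Verdict: none. A 2F1 with upper {-\frac{3}{4}, \frac{5}{2}} fits none of I1-I6 at x = \frac{1}{7}; the sum runs forever.

Key step: x = \frac{1}{7} and the two k-th powers (prefactor -1/9) combine into one argument.
Ratio: r(k) = \frac{1}{7} * (k-\frac{3}{4}) (k+\frac{5}{2}) / [(k+\frac{1}{2}) (k+1)] - rational; roots negated = parameters, x = \frac{1}{7}, C = -\frac{1}{9}.


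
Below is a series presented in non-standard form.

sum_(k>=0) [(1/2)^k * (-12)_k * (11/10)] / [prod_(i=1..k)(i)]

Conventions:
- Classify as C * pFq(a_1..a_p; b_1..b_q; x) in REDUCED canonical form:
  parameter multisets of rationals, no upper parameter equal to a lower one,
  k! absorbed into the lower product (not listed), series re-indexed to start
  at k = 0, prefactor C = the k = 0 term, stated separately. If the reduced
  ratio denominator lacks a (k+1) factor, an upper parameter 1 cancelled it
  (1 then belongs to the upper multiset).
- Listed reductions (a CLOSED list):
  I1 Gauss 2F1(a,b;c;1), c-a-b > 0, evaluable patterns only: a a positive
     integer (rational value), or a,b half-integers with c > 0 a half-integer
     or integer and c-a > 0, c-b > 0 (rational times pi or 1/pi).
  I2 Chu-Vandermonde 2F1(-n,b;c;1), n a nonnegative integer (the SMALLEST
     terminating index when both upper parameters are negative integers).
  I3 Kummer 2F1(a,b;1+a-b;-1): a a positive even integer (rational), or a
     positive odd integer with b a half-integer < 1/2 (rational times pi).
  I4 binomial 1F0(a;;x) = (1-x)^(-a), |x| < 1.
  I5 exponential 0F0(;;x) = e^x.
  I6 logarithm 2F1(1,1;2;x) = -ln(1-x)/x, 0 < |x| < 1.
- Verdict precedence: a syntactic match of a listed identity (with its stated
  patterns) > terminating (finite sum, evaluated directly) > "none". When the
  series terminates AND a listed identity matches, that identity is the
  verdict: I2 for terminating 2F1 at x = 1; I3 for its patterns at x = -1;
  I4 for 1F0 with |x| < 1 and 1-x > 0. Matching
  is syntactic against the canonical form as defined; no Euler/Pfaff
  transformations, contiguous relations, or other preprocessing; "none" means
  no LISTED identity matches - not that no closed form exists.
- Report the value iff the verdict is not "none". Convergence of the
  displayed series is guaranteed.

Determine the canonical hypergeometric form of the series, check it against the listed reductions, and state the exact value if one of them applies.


Prefactor 11/10, argument 1/2: 1F0 with upper {-12} over lower {-}. Verdict: this is the binomial series (I4) (the 1F0 binomial series: exponent 12, x = 1/2). Exact value: 11/40960.

The tell: from the first term 11/10: the product of the first k integers (C = 11/10, x = 1/2) is k!.
Term ratio: r(k) = (1/2) * (k-12) / [(k+1)] - poly over poly, x = (1/2) from leading terms; C = 11/10 at k = 0.


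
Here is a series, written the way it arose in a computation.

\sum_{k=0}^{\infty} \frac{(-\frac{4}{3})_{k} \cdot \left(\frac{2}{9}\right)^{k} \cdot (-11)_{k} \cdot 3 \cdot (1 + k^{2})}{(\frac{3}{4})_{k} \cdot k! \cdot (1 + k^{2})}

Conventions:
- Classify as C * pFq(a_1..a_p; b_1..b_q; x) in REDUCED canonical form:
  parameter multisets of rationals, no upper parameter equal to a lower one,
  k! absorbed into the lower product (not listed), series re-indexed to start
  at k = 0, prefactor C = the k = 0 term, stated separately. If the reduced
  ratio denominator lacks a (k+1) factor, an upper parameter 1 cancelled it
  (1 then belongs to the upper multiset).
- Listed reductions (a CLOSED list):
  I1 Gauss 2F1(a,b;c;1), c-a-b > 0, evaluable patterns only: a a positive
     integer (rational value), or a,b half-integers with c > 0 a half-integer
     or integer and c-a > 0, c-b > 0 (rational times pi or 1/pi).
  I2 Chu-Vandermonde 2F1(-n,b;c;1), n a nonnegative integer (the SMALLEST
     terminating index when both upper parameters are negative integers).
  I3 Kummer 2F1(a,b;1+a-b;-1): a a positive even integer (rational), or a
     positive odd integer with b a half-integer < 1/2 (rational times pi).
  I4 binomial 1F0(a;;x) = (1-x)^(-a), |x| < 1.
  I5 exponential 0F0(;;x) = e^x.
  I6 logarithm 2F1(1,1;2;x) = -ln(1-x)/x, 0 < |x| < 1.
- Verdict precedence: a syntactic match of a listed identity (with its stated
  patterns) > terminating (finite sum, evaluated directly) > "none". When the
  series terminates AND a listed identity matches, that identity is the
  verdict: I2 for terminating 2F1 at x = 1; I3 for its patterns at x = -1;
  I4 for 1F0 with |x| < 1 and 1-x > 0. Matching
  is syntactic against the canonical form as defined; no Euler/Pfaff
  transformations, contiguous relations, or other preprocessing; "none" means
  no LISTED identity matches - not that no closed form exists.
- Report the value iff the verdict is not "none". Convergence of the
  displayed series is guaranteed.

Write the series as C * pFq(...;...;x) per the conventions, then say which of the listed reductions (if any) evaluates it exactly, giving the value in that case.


Canonical form: C = 3 times 2F1 with upper {-11, -\frac{4}{3}}, lower {\frac{3}{4}}, x = \frac{2}{9}. Verdict: terminating - the sum ends at index 11 because -11 is a negative integer; exact evaluation follows. Sum: \frac{9920073879341919986623693}{538404916557771437936463}.

Key step: from the first term 3: k^2 + 1 divides numerator and denominator alike; prefactor 3 after cancelling.
Ratio: r(k) = \frac{2}{9} * (k-11) (k-\frac{4}{3}) / [(k+\frac{3}{4}) (k+1)] - rational; roots negated = parameters, x = \frac{2}{9}, C = 3.


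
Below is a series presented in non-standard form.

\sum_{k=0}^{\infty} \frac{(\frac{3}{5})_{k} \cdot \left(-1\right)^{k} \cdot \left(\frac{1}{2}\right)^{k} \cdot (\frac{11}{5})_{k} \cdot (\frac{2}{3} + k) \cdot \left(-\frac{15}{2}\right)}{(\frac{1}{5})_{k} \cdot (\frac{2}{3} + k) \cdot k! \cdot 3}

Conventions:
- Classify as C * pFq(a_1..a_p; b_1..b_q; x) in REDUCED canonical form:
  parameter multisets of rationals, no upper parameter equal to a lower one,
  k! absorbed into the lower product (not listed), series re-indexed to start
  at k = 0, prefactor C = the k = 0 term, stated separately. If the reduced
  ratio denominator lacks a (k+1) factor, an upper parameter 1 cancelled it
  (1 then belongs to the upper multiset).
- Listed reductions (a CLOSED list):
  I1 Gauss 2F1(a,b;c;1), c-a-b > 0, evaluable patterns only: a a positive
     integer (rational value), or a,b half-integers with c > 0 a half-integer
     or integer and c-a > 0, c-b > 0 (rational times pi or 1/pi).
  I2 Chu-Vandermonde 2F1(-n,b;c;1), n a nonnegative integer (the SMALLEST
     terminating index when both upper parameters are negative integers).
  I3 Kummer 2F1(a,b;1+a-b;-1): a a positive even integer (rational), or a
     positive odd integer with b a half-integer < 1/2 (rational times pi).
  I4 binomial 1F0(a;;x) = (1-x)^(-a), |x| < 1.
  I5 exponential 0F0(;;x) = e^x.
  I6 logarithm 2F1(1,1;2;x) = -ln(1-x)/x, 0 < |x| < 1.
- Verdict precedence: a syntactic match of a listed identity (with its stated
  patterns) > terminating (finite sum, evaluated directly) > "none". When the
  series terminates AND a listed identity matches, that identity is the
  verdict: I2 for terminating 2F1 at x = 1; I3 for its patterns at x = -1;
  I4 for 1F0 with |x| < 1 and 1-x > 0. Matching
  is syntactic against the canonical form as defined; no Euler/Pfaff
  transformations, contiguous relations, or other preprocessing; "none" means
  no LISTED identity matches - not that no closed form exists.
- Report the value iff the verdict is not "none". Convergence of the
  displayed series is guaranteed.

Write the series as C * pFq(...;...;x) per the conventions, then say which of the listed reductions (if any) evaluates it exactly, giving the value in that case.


Canonical form: C = -\frac{5}{2} times 2F1 with upper {\frac{3}{5}, \frac{11}{5}}, lower {\frac{1}{5}}, x = -\frac{1}{2}. Verdict: none - this 2F1 at x = -\frac{1}{2} matches no listed pattern, and upper {\frac{3}{5}, \frac{11}{5}} holds no stopper.

First insight: x = -\frac{1}{2} and the factor k + 2/3 cancels (top and bottom), leaving prefactor -5/2.
Step ratio: r(k) = -\frac{1}{2} * (k+\frac{3}{5}) (k+\frac{11}{5}) / [(k+\frac{1}{5}) (k+1)] - poly over poly, x = -\frac{1}{2} from leading terms; C = -\frac{5}{2} at k = 0.


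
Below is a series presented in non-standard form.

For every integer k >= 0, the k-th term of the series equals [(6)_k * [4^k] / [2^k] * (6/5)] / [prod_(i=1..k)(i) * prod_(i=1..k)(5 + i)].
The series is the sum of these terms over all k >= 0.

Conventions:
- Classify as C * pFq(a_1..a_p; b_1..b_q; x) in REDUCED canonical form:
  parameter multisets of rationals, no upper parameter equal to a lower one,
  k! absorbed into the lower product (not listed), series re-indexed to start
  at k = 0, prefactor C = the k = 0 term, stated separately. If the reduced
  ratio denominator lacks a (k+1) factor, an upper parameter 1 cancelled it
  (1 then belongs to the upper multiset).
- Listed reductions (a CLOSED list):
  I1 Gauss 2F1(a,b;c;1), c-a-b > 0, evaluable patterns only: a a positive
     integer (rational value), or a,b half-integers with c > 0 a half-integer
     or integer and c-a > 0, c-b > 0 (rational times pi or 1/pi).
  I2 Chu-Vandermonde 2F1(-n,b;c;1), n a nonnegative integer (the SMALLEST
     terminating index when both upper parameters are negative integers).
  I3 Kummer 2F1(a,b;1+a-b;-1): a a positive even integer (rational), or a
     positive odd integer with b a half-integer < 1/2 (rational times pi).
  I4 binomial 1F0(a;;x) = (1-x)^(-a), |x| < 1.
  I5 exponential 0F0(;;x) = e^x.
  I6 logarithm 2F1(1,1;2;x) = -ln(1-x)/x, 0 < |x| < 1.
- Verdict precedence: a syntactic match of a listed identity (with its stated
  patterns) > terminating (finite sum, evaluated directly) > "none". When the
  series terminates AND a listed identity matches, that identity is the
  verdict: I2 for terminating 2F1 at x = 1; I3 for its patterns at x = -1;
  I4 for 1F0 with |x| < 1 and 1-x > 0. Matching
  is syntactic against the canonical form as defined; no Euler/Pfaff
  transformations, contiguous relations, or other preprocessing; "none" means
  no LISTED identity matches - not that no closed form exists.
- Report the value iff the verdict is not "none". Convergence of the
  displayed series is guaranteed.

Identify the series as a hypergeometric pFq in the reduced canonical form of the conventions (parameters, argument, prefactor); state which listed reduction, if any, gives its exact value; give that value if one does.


This is 6/5 * 0F0(-; -; 2) in reduced canonical form. Verdict at x = 2: the I5 exponential reduction matches (the 0F0 exponential series at x = 2). Value: (6/5) * e^(2).

The tell: t_0 = 6/5 here, and the lower running product (prefactor 6/5) is a rising factorial.
Adjacent-term ratio: r(k) = 2 * 1 / [(k+1)] - rational in k, leading ratio 2; with t_0 = 6/5, classification follows.


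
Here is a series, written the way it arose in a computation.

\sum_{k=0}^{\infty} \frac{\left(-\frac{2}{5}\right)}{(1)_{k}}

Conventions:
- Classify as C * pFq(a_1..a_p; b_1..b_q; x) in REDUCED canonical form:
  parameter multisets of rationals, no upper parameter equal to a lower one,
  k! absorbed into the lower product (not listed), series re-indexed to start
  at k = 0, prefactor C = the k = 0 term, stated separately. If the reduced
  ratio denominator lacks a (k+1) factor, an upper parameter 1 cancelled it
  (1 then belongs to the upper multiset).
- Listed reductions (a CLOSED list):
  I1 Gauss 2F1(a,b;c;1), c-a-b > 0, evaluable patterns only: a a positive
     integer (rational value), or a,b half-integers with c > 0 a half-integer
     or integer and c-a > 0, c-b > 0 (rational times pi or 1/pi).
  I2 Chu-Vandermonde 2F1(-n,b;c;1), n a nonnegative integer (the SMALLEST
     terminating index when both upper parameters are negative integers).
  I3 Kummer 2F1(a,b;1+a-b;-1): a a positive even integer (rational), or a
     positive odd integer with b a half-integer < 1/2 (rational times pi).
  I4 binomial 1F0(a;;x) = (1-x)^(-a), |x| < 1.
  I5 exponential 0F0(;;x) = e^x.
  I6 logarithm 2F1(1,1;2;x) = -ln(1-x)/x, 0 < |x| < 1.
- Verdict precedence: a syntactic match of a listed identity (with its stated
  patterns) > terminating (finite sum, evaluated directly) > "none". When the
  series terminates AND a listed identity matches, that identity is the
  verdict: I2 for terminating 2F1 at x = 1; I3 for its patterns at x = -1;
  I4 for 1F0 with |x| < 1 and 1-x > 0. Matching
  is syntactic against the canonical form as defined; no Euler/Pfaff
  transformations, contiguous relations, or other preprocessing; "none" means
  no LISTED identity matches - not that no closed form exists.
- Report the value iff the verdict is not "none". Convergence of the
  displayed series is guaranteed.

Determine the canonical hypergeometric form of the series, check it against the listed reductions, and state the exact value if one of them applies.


At argument 1: a 0F0 with upper {-}, lower {-}, scaled by C = -\frac{2}{5}. Verdict at x = 1: the exponential series (I5) matches (the 0F0 exponential series at x = 1). Hence: \left(-\frac{2}{5}\right) \cdot e^{1}.

First insight: t_0 = -\frac{2}{5} here, and (1)_k (prefactor -2/5) is k! itself.
Consecutive-term ratio: r(k) = 1 * 1 / [(k+1)] - rational in k, leading ratio 1; with t_0 = -\frac{2}{5}, classification follows.


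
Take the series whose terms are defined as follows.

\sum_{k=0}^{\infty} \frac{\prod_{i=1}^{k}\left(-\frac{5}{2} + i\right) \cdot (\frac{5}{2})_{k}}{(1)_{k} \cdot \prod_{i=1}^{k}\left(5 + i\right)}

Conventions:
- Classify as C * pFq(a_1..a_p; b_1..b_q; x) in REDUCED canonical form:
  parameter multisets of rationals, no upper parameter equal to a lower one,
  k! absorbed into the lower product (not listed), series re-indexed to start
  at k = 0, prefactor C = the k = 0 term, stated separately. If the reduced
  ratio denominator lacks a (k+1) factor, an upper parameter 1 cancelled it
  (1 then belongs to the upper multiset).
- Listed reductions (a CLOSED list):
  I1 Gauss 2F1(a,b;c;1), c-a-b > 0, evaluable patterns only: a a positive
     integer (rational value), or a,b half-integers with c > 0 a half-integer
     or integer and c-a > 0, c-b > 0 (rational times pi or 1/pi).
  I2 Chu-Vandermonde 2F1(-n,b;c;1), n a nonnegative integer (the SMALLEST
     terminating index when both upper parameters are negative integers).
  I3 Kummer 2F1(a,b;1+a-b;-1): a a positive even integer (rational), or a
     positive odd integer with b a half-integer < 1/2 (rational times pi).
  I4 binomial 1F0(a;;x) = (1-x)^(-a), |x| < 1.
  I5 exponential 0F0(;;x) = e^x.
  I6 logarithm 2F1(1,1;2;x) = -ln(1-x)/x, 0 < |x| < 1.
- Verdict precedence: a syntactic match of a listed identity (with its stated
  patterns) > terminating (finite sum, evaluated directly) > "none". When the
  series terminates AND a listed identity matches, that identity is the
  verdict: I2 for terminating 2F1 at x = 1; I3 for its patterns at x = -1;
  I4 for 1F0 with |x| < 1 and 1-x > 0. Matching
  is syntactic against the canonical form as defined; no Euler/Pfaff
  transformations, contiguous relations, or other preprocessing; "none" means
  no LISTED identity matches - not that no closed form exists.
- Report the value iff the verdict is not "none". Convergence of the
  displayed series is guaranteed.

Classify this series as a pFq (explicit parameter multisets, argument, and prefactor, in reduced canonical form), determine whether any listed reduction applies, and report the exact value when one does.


Prefactor 1, argument 1: 2F1 with upper {-\frac{3}{2}, \frac{5}{2}} over lower {6}. Verdict at x = 1: the half-integer Gauss pattern (I1) matches (x = 1; upper {-\frac{3}{2}, \frac{5}{2}} half-integers, c = 6 in the evaluable pattern). Value: \frac{65536}{45045} / \pi.

Key step: from the first term 1: the running product (C = 1) telescopes to a rising factorial.
Ratio: r(k) = 1 * (k-\frac{3}{2}) (k+\frac{5}{2}) / [(k+6) (k+1)] - rational in k, leading ratio 1; with t_0 = 1, classification follows.


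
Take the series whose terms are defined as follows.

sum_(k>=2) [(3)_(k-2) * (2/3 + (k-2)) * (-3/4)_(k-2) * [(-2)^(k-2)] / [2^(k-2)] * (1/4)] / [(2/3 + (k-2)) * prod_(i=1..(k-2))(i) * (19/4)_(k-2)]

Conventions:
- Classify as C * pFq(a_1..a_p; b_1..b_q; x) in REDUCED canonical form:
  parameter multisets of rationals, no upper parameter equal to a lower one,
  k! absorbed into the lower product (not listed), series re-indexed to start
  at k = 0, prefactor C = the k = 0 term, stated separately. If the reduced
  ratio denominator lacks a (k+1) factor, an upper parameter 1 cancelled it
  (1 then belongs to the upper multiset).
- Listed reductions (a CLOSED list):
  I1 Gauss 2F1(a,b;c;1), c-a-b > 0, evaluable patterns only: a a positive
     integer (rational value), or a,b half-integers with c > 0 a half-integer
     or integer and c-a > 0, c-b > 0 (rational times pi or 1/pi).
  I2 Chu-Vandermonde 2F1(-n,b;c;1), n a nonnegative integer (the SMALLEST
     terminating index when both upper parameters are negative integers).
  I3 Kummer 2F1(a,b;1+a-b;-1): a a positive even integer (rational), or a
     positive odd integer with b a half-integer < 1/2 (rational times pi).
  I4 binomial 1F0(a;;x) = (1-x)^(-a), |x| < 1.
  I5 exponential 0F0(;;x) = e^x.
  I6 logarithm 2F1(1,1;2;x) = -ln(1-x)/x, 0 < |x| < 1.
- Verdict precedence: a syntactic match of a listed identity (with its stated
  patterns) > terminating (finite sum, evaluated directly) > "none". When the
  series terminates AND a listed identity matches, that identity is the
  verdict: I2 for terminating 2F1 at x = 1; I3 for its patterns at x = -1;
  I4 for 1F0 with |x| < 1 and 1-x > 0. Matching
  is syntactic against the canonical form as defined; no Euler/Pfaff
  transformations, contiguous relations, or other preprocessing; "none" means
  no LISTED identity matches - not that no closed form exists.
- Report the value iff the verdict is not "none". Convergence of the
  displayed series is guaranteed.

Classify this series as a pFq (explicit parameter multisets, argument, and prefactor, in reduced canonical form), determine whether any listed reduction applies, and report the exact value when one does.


x = -1 here; the reduced form reads 2F1, upper {-3/4, 3}, lower {19/4}, C = 1/4. Verdict: none (x = -1): each listed identity misses the multisets {-3/4, 3} ; {19/4}.

The tell: x = (-1) and the product of the first k integers (C = 1/4) is k!.
Step ratio: r(k) = (-1) * (k-3/4) (k+3) / [(k+19/4) (k+1)] - rational in k, leading ratio (-1); with t_0 = 1/4, classification follows.


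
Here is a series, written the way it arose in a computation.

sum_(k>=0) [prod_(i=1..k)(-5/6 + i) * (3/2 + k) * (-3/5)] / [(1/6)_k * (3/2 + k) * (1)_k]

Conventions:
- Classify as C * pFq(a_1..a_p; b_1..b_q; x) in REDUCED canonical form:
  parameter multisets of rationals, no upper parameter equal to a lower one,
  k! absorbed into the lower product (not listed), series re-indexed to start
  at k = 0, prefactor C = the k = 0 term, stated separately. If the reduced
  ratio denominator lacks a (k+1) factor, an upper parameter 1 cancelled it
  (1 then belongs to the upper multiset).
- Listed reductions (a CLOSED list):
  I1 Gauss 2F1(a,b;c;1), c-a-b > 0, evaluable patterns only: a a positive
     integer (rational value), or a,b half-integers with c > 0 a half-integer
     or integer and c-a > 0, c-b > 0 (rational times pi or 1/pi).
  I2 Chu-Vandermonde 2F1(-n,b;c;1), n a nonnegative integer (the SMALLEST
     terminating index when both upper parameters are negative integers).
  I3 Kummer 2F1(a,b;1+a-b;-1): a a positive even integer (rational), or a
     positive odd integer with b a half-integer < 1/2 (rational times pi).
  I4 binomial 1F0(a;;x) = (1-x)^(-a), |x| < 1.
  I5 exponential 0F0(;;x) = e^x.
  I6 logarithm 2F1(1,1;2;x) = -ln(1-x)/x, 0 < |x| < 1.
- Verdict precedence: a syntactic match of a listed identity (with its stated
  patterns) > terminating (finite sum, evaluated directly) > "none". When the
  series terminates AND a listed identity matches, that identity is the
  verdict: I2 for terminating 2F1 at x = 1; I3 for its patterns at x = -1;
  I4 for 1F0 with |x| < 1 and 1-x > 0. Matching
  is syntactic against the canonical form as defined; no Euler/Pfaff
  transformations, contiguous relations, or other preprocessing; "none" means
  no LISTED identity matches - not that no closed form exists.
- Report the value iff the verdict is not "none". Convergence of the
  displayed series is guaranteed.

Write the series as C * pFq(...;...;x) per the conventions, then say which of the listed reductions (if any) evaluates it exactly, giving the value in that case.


The series (x = 1) is 0F0: upper {-}, lower {-}, prefactor -3/5. Verdict at x = 1: the exponential series (I5) matches (the 0F0 exponential series at x = 1). Hence: (-3/5) * e^(1).

Key step: with t_0 = -3/5, (1)_k (C = -3/5) is k! itself.
Step ratio: r(k) = 1 * 1 / [(k+1)] - rational in k. x = 1; t_0 = -3/5; negate the roots.


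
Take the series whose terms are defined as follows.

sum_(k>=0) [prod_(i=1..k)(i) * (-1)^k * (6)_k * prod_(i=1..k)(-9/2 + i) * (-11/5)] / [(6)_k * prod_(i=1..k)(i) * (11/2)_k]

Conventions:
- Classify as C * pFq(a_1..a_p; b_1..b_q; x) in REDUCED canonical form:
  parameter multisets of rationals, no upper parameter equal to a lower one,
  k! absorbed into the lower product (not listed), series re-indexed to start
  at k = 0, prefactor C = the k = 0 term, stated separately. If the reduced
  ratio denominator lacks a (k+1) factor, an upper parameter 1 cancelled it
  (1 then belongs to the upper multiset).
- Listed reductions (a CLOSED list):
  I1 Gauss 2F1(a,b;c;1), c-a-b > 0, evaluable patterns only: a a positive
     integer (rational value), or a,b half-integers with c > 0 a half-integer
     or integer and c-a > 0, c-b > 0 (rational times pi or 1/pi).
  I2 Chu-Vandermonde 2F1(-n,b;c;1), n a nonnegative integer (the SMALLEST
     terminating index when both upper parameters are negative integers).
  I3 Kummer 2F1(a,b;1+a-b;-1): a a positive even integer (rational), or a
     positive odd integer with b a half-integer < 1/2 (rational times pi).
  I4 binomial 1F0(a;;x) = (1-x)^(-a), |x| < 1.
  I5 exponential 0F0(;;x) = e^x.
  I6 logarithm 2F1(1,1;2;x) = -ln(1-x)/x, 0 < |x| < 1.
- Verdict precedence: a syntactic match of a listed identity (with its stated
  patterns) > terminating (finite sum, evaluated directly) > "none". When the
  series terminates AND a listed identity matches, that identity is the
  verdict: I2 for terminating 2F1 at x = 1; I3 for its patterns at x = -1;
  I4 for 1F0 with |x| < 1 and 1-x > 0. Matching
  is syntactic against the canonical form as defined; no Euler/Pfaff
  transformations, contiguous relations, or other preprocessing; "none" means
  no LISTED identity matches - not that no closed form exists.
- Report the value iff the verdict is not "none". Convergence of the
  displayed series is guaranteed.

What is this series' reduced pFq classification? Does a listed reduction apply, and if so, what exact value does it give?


Structural cue: x = (-1) and the running product (prefactor -11/5) telescopes to a rising factorial.
Term ratio: r(k) = (-1) * (k-7/2) (k+1) / [(k+11/2) (k+1)] - rational; roots negated = parameters, x = (-1), C = -11/5.

At argument -1: a 2F1 with upper {-7/2, 1}, lower {11/2}, scaled by C = -11/5. Verdict: this is Kummer (I3) (x = -1; c = 11/2 equals 1+a-b for upper {-7/2, 1}: listed pattern). Its exact value is (-693/512) * pi.


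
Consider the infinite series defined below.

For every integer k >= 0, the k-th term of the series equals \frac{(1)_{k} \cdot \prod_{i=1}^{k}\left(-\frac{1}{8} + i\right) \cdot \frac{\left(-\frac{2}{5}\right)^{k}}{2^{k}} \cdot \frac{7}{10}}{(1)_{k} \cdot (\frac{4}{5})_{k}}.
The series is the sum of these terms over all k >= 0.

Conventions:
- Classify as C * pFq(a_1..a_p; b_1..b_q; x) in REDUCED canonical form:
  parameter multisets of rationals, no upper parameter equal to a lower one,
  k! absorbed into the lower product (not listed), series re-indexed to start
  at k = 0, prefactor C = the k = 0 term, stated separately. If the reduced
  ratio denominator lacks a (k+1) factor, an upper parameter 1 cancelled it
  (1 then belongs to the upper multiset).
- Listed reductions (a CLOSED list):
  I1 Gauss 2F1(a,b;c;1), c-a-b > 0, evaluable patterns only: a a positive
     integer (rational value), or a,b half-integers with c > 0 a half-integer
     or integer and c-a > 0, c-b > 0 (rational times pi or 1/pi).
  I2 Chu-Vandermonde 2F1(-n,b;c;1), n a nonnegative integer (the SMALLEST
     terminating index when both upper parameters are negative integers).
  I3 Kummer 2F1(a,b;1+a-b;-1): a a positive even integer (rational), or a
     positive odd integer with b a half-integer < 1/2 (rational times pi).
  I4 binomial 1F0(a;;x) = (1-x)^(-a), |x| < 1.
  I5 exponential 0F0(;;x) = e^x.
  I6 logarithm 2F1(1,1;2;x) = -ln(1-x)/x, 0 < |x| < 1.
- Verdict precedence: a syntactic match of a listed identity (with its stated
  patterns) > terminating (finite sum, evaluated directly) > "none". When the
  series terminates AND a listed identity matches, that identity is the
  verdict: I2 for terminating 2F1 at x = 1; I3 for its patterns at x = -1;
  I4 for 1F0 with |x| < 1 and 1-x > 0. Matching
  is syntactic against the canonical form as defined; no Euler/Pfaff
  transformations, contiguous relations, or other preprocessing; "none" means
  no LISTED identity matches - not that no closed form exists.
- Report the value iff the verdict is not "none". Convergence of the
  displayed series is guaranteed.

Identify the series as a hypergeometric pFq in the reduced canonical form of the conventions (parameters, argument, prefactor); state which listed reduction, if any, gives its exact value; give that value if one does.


Canonical form: C = \frac{7}{10} times 2F1 with upper {\frac{7}{8}, 1}, lower {\frac{4}{5}}, x = -\frac{1}{5}. Verdict: none. Every listed pattern misses the 2F1 form at -\frac{1}{5}, upper {\frac{7}{8}, 1}.

First insight: from the first term \frac{7}{10}: (1)_k (prefactor 7/10) is k! itself.
Step ratio: r(k) = -\frac{1}{5} * (k+\frac{7}{8}) (k+1) / [(k+\frac{4}{5}) (k+1)] - poly over poly, x = -\frac{1}{5} from leading terms; C = \frac{7}{10} at k = 0.


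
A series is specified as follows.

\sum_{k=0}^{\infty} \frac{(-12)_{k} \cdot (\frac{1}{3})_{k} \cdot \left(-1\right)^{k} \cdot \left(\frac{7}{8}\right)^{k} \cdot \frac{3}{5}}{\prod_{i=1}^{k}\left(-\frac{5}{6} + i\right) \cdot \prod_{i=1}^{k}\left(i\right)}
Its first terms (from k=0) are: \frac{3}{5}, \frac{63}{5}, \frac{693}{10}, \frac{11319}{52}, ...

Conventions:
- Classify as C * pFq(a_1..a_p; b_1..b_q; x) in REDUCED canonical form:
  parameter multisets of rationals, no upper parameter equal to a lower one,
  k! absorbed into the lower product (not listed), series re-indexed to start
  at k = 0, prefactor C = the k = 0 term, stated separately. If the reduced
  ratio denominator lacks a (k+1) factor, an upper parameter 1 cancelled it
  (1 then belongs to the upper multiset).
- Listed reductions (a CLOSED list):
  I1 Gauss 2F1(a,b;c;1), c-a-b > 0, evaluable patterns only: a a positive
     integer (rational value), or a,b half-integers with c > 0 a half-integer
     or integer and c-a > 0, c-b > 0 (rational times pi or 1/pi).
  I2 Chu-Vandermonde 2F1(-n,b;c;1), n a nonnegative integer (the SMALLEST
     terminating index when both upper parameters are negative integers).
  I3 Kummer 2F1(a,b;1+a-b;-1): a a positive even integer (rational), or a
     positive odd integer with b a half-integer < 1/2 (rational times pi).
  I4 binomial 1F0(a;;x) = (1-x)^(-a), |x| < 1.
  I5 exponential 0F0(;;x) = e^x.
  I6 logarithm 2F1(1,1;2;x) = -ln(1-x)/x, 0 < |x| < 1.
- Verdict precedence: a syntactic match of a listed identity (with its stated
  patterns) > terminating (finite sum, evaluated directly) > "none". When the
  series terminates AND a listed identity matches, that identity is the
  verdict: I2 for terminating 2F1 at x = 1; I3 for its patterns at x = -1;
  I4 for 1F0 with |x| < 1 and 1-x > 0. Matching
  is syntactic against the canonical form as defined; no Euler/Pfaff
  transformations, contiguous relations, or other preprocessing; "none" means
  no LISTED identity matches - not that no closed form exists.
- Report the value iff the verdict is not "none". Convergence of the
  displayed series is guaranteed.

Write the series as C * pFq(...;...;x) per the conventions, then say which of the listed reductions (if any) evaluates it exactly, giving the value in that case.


Reduced: x = -\frac{7}{8}, 2F1, upper = {-12, \frac{1}{3}}, lower = {\frac{1}{6}}, C = \frac{3}{5}. Verdict: terminating. (-12)_k vanishes past k = 12, leaving a 13-term sum, computed directly. Hence: \frac{6295786660216127877}{2039357725450240}.

First insight: with t_0 = \frac{3}{5}, the (-1)^k factor (prefactor 3/5) folds into the argument's sign.
Consecutive-term ratio: r(k) = -\frac{7}{8} * (k-12) (k+\frac{1}{3}) / [(k+\frac{1}{6}) (k+1)] - rational in k, leading ratio -\frac{7}{8}; with t_0 = \frac{3}{5}, classification follows.


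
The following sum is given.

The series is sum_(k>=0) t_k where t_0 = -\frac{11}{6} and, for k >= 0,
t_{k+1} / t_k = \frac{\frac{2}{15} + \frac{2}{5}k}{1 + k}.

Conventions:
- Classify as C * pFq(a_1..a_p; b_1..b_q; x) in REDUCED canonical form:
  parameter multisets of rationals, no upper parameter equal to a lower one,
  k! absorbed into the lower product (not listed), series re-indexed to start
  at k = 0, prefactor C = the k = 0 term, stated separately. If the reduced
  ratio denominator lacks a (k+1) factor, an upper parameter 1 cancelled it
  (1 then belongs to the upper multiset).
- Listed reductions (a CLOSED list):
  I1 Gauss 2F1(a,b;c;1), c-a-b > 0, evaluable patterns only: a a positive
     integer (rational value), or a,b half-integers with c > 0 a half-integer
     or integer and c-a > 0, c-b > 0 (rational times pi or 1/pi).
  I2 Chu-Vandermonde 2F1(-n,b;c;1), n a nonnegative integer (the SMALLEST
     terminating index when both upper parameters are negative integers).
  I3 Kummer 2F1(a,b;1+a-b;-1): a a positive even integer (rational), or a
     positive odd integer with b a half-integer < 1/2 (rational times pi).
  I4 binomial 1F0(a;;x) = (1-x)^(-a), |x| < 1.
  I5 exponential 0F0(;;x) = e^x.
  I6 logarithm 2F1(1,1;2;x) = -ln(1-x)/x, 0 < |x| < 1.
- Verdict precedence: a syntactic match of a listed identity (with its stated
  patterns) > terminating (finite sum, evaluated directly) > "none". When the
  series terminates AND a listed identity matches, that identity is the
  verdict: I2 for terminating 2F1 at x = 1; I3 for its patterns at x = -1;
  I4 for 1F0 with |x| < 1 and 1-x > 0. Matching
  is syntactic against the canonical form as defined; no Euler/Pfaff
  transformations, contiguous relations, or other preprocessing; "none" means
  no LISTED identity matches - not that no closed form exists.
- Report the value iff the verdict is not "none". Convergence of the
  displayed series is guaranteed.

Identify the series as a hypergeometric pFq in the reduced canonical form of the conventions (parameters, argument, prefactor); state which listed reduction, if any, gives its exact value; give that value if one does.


Reduced: x = \frac{2}{5}, 1F0, upper = {\frac{1}{3}}, lower = {-}, C = -\frac{11}{6}. Verdict: binomial (I4) fires (the 1F0 binomial series: exponent -1/3, x = \frac{2}{5}). Hence: \left(-\frac{11}{6}\right) \cdot \left(\frac{3}{5}\right)^{-\frac{1}{3}}.

The tell: t_0 being -\frac{11}{6}, the expanded ratio factors over Q; C = -11/6, x = 2/5, roots give parameters.
Adjacent-term ratio: r(k) = \frac{2}{5} * (k+\frac{1}{3}) / [(k+1)] - rational in k. x = \frac{2}{5}; t_0 = -\frac{11}{6}; negate the roots.


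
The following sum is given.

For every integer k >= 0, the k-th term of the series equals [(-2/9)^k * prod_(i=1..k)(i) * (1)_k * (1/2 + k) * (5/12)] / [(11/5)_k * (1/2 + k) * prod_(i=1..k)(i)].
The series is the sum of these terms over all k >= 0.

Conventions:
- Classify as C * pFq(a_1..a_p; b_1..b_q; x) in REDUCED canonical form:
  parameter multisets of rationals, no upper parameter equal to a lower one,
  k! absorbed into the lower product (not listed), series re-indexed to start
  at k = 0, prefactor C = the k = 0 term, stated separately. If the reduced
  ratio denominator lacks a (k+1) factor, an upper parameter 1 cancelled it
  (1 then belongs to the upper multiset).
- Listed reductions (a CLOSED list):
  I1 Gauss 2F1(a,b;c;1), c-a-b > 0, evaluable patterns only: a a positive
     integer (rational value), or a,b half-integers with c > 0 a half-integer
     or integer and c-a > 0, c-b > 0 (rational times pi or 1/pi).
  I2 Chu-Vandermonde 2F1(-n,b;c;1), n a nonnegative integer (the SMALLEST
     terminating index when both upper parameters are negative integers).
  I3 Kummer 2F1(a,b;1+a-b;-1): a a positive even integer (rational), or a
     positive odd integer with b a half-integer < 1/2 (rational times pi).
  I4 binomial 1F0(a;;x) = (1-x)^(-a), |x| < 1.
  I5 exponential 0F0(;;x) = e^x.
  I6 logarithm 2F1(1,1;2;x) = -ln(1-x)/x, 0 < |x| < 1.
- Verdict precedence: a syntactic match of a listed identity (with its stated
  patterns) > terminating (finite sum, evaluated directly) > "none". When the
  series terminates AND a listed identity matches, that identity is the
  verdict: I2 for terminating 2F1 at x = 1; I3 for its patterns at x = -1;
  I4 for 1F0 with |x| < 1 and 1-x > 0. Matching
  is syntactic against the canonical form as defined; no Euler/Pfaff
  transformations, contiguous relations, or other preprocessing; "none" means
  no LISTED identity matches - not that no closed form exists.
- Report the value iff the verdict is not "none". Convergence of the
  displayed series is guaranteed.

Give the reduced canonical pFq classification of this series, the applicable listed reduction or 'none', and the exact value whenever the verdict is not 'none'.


Canonical form: C = 5/12 times 2F1 with upper {1, 1}, lower {11/5}, x = -2/9. Verdict: no listed reduction: x = -2/9 and upper {1, 1} fail every I1-I6 pattern.

First insight: t_0 = 5/12 here, and the running product (C = 5/12) telescopes to a rising factorial.
Adjacent-term ratio: r(k) = (-2/9) * (k+1) (k+1) / [(k+11/5) (k+1)] - poly over poly, x = (-2/9) from leading terms; C = 5/12 at k = 0.
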